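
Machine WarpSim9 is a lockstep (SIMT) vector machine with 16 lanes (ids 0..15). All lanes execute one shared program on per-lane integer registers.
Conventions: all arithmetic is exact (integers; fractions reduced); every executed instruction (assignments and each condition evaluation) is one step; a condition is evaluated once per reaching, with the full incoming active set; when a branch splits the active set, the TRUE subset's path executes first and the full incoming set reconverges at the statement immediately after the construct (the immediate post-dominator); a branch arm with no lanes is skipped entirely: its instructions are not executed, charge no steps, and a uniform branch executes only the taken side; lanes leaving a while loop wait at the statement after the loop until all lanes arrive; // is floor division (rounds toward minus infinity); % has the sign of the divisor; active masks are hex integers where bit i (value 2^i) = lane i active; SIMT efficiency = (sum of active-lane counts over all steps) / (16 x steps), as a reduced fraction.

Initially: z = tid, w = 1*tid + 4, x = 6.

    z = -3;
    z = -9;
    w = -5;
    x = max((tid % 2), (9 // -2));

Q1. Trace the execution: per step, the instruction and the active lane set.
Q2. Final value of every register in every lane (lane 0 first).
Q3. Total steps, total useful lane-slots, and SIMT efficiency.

step 0: z <- -3                      0xffff
step 1: z <- -9                      0xffff
step 2: w <- -5                      0xffff
step 3: x <- max((tid % 2), (9 // -2)) 0xffff

Answer: 4 steps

z: -9,-9,-9,-9,-9,-9,-9,-9,-9,-9,-9,-9,-9,-9,-9,-9
w: -5,-5,-5,-5,-5,-5,-5,-5,-5,-5,-5,-5,-5,-5,-5,-5
x: 0,1,0,1,0,1,0,1,0,1,0,1,0,1,0,1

steps = 4; useful = 64; efficiency = 64/64 = 1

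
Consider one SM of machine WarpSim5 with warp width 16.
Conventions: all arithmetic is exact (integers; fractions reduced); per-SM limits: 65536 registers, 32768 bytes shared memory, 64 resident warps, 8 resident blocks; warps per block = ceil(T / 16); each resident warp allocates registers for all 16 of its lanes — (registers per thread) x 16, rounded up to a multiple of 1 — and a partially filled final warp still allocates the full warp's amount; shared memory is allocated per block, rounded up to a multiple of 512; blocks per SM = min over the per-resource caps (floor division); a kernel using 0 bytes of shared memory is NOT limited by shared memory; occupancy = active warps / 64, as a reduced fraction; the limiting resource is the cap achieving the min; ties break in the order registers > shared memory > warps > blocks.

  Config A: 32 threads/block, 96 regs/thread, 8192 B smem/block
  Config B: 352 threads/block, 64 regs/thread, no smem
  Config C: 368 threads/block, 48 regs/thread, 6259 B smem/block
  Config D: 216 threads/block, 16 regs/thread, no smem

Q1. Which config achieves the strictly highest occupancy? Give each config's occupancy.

occupancies: A 1/8, B 11/16, C 23/32, D 7/8

Answer: D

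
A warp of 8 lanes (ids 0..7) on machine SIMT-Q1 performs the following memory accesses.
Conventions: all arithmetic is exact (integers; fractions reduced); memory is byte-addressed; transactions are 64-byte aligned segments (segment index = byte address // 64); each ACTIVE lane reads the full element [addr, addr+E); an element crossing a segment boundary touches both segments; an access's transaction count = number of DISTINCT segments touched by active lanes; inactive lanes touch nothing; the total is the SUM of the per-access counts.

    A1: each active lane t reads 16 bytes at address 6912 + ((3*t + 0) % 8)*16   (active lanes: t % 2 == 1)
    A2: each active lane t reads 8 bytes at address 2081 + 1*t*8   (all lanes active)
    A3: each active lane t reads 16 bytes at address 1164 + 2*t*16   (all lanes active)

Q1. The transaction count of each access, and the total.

A1: 2 transactions
A2: 2 transactions
A3: 4 transactions

Answer: 2,2,4; total 8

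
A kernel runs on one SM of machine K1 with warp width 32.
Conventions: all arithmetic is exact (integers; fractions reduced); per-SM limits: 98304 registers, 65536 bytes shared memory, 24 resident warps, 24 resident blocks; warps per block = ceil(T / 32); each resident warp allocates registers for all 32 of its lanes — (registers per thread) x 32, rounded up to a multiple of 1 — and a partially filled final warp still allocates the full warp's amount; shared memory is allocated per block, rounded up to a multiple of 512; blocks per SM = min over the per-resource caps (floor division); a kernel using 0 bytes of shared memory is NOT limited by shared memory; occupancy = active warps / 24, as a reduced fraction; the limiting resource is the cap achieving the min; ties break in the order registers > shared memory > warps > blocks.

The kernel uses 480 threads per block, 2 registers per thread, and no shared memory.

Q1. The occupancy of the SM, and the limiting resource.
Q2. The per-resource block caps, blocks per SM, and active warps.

Answer: occupancy 5/8, limited by warps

registers: 102 blocks
shared memory: no limit (kernel uses none)
warps: 1 block
blocks: 24 blocks

Answer: 1 block, 15 active warps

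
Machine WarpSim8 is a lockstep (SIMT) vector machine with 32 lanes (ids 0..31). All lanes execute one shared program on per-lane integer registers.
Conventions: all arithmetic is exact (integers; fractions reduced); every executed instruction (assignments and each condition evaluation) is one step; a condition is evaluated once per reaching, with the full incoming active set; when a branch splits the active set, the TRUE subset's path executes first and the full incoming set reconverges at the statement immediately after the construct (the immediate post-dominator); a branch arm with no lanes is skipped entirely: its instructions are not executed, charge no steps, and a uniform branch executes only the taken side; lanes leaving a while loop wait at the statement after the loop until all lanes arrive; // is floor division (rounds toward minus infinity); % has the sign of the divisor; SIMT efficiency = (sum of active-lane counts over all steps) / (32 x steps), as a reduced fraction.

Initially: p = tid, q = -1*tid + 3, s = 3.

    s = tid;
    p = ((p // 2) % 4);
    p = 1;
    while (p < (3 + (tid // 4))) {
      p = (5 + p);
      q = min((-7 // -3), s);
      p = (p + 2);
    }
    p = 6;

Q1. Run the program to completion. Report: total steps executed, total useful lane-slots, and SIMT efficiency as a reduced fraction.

Answer: 13 steps, 320 useful, 10/13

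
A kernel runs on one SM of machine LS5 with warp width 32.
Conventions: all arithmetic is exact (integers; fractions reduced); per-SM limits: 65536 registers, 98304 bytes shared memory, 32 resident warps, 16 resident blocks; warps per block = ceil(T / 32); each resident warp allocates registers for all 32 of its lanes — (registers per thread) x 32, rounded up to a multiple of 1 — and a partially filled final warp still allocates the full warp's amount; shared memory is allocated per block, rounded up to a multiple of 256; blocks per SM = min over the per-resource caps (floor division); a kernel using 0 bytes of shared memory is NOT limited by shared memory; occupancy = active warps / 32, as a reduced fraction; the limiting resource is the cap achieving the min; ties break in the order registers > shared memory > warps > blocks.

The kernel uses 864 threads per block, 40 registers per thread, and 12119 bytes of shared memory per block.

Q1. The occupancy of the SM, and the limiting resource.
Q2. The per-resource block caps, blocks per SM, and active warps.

Answer: occupancy 27/32, limited by registers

registers: 1 block
shared memory: 8 blocks
warps: 1 block
blocks: 16 blocks

Answer: 1 block, 27 active warps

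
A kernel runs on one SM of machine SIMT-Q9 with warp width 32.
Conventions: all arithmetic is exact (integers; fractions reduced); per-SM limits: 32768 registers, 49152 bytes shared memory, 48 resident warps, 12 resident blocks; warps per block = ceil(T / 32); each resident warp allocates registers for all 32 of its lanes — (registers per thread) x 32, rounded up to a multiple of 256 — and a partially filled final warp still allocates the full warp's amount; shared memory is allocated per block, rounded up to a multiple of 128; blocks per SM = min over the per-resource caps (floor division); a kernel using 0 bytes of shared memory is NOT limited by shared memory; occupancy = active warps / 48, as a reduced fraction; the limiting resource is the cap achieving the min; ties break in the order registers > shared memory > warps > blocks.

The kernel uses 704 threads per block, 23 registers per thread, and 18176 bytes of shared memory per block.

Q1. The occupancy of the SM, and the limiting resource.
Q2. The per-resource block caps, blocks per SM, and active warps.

Answer: occupancy 11/24, limited by registers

registers: 1 block
shared memory: 2 blocks
warps: 2 blocks
blocks: 12 blocks

Answer: 1 block, 22 active warps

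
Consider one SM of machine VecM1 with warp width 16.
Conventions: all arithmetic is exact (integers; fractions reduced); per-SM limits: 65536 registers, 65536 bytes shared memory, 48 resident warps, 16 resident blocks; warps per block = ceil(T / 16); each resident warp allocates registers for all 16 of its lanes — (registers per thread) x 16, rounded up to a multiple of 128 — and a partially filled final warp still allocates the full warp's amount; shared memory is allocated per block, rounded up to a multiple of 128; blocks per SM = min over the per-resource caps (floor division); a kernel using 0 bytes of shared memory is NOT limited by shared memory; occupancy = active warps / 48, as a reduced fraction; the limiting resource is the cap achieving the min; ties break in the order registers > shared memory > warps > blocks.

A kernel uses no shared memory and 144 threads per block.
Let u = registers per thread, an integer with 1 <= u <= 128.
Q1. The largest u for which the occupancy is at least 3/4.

Answer: u = 112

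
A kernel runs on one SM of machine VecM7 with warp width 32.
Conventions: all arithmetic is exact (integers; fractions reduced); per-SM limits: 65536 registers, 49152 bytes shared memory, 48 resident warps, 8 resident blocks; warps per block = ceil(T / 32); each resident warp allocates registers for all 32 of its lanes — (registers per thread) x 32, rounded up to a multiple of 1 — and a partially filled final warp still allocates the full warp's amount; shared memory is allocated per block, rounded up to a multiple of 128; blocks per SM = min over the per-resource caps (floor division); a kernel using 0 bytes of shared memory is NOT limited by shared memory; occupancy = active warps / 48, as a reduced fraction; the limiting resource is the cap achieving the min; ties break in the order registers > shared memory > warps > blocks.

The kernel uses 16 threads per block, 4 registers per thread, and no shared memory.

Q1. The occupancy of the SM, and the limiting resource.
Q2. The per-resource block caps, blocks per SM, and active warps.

Answer: occupancy 1/6, limited by blocks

registers: 512 blocks
shared memory: no limit (kernel uses none)
warps: 48 blocks
blocks: 8 blocks

Answer: 8 blocks, 8 active warps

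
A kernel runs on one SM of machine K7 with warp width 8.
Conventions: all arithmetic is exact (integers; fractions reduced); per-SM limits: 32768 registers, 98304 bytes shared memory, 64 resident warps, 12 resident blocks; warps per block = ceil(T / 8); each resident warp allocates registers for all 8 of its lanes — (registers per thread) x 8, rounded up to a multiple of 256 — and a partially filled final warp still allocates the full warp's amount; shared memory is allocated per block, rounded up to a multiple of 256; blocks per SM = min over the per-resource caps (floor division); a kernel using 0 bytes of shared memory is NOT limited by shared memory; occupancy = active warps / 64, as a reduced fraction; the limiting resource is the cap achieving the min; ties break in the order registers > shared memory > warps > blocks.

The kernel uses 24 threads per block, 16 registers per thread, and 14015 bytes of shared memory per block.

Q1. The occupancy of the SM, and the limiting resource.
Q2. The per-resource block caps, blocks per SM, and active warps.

Answer: occupancy 9/32, limited by shared memory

registers: 42 blocks
shared memory: 6 blocks
warps: 21 blocks
blocks: 12 blocks

Answer: 6 blocks, 18 active warps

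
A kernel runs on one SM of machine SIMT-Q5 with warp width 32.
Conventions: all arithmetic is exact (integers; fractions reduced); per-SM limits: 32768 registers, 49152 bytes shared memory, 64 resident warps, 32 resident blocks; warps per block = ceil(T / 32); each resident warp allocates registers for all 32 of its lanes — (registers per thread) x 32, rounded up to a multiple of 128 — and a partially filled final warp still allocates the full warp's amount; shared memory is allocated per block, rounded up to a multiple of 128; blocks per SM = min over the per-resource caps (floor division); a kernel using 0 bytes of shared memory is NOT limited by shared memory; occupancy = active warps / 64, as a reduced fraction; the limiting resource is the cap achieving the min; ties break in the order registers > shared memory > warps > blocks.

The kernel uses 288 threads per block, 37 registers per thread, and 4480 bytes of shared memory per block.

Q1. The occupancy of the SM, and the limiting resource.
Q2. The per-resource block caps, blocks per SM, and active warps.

Answer: occupancy 9/32, limited by registers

registers: 2 blocks
shared memory: 10 blocks
warps: 7 blocks
blocks: 32 blocks

Answer: 2 blocks, 18 active warps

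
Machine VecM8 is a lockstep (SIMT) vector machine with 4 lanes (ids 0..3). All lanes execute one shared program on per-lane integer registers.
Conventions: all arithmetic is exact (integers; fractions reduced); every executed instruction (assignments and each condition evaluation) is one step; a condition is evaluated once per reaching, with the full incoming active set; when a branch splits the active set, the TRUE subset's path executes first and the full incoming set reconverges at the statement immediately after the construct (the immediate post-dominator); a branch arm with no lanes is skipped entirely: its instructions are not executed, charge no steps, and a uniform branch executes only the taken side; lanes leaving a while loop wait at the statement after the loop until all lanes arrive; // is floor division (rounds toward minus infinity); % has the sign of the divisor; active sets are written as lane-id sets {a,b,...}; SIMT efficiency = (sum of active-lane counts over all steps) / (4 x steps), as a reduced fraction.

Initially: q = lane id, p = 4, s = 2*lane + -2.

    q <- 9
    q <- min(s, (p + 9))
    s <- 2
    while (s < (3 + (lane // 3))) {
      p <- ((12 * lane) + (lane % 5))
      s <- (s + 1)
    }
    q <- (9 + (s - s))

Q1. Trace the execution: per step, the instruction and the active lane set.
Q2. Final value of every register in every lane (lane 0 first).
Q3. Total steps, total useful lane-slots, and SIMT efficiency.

step 0: q <- 9                       {0,1,2,3}
step 1: q <- min(s, (p + 9))         {0,1,2,3}
step 2: s <- 2                       {0,1,2,3}
step 3: eval (s < (3 + (lane // 3))) {0,1,2,3}
step 4: p <- ((12 * lane) + (lane % 5)) {0,1,2,3}
step 5: s <- (s + 1)                 {0,1,2,3}
step 6: eval (s < (3 + (lane // 3))) {0,1,2,3}
step 7: p <- ((12 * lane) + (lane % 5)) {3}
step 8: s <- (s + 1)                 {3}
step 9: eval (s < (3 + (lane // 3))) {3}
step 10: q <- (9 + (s - s))           {0,1,2,3}

Answer: 11 steps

q: 9,9,9,9
p: 0,13,26,39
s: 3,3,3,4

steps = 11; useful = 35; efficiency = 35/44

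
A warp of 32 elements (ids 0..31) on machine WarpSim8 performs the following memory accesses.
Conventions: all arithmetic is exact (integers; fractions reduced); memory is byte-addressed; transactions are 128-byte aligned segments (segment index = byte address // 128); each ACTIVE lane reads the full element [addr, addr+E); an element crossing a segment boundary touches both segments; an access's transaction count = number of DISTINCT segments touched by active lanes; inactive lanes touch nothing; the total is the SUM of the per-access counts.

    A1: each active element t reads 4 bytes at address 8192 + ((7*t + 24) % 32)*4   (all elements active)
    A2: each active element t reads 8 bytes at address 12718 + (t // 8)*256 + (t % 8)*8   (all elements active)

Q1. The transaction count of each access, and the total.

A1: 1 transaction
A2: 4 transactions

Answer: 1,4; total 5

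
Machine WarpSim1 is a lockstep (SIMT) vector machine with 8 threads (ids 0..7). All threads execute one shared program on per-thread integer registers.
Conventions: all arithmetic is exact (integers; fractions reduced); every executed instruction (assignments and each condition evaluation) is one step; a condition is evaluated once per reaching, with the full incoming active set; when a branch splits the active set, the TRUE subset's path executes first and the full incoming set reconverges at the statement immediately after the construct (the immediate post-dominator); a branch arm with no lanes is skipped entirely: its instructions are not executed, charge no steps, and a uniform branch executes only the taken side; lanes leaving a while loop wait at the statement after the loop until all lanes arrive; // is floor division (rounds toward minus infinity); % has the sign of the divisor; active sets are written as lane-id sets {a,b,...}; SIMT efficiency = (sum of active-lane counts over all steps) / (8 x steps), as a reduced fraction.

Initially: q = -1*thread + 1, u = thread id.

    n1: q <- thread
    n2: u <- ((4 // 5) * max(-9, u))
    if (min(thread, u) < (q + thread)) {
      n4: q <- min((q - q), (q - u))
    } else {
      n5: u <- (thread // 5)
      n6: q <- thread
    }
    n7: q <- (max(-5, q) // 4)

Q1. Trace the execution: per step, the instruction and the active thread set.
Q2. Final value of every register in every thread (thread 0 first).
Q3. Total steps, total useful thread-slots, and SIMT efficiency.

step 0: q <- thread                  {0,1,2,3,4,5,6,7}
step 1: u <- ((4 // 5) * max(-9, u)) {0,1,2,3,4,5,6,7}
step 2: eval (min(thread, u) < (q + thread)) {0,1,2,3,4,5,6,7}
step 3: q <- min((q - q), (q - u))   {1,2,3,4,5,6,7}
step 4: u <- (thread // 5)           {0}
step 5: q <- thread                  {0}
step 6: q <- (max(-5, q) // 4)       {0,1,2,3,4,5,6,7}

Answer: 7 steps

q: 0,0,0,0,0,0,0,0
u: 0,0,0,0,0,0,0,0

steps = 7; useful = 41; efficiency = 41/56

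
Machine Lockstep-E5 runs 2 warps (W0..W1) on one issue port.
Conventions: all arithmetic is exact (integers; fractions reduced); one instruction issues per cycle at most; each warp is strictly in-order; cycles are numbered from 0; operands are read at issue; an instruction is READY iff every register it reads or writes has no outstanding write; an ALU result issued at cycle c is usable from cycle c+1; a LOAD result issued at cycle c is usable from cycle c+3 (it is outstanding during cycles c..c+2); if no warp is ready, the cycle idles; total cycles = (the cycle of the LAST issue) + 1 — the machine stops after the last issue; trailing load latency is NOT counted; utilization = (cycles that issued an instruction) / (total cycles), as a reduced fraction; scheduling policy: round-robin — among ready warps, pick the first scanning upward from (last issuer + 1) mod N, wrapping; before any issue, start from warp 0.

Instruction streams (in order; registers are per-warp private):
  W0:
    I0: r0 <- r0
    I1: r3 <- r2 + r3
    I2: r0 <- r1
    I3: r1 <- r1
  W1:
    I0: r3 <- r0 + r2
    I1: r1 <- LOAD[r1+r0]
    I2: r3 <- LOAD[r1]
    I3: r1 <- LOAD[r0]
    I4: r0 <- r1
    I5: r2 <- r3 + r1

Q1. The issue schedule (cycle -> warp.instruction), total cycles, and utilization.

cycle 0: W0.I0
cycle 1: W1.I0
cycle 2: W0.I1
cycle 3: W1.I1
cycle 4: W0.I2
cycle 5: W0.I3
cycle 6: W1.I2
cycle 7: W1.I3
cycle 8: idle
cycle 9: idle
cycle 10: W1.I4
cycle 11: W1.I5

Answer: 12 cycles, utilization 5/6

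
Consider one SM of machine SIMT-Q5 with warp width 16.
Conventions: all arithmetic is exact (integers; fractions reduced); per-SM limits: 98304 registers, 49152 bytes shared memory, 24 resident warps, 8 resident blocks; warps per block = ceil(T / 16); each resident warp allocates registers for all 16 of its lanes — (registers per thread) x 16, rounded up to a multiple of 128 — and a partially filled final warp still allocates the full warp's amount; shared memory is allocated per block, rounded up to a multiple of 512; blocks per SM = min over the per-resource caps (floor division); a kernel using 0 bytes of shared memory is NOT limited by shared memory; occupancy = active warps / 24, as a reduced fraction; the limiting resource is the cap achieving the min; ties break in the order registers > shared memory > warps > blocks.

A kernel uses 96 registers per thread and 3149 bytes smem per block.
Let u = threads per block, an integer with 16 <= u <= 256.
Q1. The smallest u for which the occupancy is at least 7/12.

Answer: u = 17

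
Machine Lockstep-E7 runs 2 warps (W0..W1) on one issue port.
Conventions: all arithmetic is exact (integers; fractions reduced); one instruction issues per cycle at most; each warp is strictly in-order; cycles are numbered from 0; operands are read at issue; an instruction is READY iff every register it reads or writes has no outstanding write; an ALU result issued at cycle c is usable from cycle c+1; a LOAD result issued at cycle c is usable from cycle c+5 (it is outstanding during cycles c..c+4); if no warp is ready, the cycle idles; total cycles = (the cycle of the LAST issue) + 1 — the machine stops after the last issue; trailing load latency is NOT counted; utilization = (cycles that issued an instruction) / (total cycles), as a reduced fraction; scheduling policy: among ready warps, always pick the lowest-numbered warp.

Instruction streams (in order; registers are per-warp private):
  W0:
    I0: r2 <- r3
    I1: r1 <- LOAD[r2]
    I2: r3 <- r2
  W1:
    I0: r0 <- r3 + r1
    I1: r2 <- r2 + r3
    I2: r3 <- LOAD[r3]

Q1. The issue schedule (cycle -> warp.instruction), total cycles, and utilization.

cycle 0: W0.I0
cycle 1: W0.I1
cycle 2: W0.I2
cycle 3: W1.I0
cycle 4: W1.I1
cycle 5: W1.I2

Answer: 6 cycles, utilization 1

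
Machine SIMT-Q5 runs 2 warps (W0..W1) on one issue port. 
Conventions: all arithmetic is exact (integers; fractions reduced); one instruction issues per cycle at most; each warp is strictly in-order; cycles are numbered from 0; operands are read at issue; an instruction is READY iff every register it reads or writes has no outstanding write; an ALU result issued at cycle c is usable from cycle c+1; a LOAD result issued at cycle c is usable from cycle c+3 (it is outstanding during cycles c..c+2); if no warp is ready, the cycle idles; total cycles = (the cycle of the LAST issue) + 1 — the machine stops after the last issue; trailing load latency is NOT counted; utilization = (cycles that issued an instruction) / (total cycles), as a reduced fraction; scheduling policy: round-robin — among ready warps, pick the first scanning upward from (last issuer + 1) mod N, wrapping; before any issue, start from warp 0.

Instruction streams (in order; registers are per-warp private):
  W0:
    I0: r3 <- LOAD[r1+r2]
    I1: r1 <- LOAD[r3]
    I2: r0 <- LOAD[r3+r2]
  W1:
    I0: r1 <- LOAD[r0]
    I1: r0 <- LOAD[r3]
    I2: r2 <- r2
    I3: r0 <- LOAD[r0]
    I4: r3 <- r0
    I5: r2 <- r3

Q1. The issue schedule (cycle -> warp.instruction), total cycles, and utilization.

cycle 0: W0.I0
cycle 1: W1.I0
cycle 2: W1.I1
cycle 3: W0.I1
cycle 4: W1.I2
cycle 5: W0.I2
cycle 6: W1.I3
cycle 7: idle
cycle 8: idle
cycle 9: W1.I4
cycle 10: W1.I5

Answer: 11 cycles, utilization 9/11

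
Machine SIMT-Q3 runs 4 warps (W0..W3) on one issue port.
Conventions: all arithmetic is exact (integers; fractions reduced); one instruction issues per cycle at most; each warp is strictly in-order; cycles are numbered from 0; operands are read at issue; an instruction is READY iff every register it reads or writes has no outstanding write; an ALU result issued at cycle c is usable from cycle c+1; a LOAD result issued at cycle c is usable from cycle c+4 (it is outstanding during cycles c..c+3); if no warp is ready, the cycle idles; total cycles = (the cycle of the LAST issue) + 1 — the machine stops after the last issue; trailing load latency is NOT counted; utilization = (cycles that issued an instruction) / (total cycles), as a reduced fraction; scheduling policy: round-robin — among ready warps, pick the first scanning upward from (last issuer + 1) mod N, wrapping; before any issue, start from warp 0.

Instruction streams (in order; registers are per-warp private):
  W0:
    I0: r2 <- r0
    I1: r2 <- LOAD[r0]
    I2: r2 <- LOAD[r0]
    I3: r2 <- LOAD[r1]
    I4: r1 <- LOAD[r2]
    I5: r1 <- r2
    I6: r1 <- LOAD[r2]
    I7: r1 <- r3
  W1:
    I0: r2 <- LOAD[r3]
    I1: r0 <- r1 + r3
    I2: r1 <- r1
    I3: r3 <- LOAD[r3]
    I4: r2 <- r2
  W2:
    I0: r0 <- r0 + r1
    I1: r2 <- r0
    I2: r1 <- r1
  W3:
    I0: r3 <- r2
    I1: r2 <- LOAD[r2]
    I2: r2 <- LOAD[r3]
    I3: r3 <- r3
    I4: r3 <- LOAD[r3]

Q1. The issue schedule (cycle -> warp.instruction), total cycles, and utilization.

cycle 0: W0.I0
cycle 1: W1.I0
cycle 2: W2.I0
cycle 3: W3.I0
cycle 4: W0.I1
cycle 5: W1.I1
cycle 6: W2.I1
cycle 7: W3.I1
cycle 8: W0.I2
cycle 9: W1.I2
cycle 10: W2.I2
cycle 11: W3.I2
cycle 12: W0.I3
cycle 13: W1.I3
cycle 14: W3.I3
cycle 15: W1.I4
cycle 16: W3.I4
cycle 17: W0.I4
cycle 18: idle
cycle 19: idle
cycle 20: idle
cycle 21: W0.I5
cycle 22: W0.I6
cycle 23: idle
cycle 24: idle
cycle 25: idle
cycle 26: W0.I7

Answer: 27 cycles, utilization 7/9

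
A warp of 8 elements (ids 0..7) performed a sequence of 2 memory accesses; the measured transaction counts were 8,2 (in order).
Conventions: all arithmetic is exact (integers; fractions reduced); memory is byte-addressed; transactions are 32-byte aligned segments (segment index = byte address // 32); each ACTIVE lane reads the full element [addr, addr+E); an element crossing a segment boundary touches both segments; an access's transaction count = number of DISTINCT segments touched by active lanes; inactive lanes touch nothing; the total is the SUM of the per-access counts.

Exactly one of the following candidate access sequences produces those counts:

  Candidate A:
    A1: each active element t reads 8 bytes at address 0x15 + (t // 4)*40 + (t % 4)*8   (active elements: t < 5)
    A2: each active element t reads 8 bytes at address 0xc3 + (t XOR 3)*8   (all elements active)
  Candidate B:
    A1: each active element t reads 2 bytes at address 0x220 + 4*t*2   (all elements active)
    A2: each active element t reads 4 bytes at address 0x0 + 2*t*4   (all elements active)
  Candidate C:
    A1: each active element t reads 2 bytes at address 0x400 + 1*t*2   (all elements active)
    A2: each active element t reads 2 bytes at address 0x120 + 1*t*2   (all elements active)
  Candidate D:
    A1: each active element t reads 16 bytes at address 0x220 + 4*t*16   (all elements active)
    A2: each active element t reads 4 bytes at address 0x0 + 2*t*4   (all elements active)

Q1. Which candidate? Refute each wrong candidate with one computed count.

A: A1 gives 3 transactions, not 8
B: A1 gives 2 transactions, not 8
C: A1 gives 1 transaction, not 8
D: all counts match (8,2)

Answer: D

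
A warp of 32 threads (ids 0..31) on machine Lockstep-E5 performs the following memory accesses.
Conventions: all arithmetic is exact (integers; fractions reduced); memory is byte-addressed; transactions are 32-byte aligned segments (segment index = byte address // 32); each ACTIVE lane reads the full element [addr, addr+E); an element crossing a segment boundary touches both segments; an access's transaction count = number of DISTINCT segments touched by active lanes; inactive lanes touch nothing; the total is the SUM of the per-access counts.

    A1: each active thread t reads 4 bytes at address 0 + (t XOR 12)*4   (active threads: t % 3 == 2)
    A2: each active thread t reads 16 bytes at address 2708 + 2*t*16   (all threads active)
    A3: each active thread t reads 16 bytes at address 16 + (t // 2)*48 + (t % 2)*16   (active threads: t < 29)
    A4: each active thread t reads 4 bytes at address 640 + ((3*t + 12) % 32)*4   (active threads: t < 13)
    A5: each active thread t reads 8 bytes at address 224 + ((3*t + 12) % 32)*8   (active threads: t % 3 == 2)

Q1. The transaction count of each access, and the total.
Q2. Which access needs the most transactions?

A1: 4 transactions
A2: 33 transactions
A3: 22 transactions
A4: 4 transactions
A5: 8 transactions

Answer: 4,33,22,4,8; total 71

Answer: A2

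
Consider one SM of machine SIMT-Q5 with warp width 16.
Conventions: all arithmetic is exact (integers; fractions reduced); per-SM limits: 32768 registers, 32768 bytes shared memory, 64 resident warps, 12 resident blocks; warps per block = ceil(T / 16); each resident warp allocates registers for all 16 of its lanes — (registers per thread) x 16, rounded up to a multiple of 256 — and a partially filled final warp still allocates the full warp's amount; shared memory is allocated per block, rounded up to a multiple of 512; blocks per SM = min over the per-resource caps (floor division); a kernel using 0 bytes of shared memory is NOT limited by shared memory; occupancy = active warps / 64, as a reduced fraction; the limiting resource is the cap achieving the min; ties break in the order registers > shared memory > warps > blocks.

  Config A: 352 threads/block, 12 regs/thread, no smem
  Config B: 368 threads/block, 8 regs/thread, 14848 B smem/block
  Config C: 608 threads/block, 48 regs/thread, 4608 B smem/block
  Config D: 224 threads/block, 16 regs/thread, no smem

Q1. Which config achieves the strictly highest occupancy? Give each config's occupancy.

occupancies: A 11/16, B 23/32, C 19/32, D 7/8

Answer: D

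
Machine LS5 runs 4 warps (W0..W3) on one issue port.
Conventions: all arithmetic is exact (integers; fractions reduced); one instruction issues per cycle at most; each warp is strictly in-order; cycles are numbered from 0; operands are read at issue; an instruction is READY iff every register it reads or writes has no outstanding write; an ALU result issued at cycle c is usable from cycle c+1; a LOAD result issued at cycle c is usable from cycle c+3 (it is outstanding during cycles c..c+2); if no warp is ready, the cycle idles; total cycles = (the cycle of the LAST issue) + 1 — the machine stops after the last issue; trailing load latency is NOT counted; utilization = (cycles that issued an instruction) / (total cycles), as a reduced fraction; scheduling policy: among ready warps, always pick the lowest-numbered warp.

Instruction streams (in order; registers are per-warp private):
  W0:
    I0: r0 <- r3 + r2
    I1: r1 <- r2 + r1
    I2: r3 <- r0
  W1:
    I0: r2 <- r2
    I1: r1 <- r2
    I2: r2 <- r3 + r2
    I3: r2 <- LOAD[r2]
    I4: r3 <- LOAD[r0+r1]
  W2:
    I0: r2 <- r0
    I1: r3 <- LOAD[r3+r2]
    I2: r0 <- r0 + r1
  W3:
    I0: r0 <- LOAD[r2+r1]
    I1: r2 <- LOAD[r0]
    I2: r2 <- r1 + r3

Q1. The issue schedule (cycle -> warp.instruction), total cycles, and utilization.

cycle 0: W0.I0
cycle 1: W0.I1
cycle 2: W0.I2
cycle 3: W1.I0
cycle 4: W1.I1
cycle 5: W1.I2
cycle 6: W1.I3
cycle 7: W1.I4
cycle 8: W2.I0
cycle 9: W2.I1
cycle 10: W2.I2
cycle 11: W3.I0
cycle 12: idle
cycle 13: idle
cycle 14: W3.I1
cycle 15: idle
cycle 16: idle
cycle 17: W3.I2

Answer: 18 cycles, utilization 7/9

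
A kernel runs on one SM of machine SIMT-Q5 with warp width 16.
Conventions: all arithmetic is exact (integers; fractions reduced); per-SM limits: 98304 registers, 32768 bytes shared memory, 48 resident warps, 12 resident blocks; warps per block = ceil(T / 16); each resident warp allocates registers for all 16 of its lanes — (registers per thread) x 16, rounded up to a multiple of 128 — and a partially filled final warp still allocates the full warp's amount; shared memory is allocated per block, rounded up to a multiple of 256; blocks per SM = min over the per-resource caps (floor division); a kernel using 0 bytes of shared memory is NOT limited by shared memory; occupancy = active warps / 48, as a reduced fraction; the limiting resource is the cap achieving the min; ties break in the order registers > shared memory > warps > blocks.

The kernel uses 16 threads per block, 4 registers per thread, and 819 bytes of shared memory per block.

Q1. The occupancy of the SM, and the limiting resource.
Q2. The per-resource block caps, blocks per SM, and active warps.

Answer: occupancy 1/4, limited by blocks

registers: 768 blocks
shared memory: 32 blocks
warps: 48 blocks
blocks: 12 blocks

Answer: 12 blocks, 12 active warps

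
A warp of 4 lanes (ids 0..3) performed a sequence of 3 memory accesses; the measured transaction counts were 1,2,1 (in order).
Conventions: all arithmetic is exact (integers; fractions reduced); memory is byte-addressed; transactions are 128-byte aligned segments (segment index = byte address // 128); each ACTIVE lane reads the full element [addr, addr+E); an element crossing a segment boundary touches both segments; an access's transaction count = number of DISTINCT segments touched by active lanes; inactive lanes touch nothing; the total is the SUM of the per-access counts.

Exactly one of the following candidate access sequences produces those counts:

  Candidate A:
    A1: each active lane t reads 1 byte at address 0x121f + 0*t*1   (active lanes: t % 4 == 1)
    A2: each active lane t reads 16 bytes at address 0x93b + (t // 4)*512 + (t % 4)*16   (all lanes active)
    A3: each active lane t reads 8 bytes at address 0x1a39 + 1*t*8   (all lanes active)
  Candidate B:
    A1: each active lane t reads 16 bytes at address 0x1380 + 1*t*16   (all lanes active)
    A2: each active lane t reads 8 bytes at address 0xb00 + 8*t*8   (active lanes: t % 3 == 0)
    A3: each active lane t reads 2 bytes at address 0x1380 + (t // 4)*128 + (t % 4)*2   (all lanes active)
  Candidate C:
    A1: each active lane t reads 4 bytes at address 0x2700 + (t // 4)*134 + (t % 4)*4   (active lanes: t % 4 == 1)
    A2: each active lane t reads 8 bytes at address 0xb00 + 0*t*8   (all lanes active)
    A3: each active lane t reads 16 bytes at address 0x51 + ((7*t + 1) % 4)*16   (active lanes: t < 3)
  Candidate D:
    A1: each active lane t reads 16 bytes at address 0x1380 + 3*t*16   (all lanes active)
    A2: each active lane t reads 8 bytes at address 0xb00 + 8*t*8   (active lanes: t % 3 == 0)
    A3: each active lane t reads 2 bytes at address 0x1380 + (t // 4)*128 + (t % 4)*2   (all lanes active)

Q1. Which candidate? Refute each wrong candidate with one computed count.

A: A2 gives 1 transaction, not 2
C: A2 gives 1 transaction, not 2
D: A1 gives 2 transactions, not 1
B: all counts match (1,2,1)

Answer: B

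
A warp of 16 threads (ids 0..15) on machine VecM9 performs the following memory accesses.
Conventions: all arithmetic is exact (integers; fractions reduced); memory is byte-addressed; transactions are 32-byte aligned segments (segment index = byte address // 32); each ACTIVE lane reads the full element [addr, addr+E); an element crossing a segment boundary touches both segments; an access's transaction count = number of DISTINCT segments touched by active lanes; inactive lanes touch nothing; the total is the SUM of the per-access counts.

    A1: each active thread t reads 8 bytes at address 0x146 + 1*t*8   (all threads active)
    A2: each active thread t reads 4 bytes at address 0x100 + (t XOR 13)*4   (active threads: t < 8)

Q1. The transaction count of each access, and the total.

A1: 5 transactions
A2: 1 transaction

Answer: 5,1; total 6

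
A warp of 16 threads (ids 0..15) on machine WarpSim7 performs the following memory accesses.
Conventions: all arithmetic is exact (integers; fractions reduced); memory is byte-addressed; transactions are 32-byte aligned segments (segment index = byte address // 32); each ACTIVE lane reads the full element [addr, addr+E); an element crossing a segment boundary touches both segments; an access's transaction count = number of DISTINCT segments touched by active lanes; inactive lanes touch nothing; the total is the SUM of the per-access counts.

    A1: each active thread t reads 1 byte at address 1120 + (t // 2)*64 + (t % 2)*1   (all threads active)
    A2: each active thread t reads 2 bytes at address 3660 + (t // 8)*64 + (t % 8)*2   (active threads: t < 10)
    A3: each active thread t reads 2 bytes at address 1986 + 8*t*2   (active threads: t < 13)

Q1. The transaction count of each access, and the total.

A1: 8 transactions
A2: 2 transactions
A3: 7 transactions

Answer: 8,2,7; total 17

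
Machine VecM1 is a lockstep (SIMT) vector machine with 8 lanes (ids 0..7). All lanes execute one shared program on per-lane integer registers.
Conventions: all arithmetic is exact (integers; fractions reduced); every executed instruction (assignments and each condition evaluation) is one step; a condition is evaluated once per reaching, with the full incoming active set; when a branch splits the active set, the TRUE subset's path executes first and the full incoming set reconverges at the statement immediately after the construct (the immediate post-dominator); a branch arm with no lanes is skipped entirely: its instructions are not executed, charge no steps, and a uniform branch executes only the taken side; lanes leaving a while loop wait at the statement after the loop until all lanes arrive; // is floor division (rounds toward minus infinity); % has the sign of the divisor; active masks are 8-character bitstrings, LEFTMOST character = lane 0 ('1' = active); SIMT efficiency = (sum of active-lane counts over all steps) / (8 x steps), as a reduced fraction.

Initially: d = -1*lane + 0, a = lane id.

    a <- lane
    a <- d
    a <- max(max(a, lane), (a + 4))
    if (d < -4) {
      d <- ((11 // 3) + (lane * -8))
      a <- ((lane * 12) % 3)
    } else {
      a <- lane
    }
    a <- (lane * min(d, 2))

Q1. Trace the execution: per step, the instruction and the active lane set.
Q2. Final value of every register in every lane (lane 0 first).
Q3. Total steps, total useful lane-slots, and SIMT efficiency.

step 0: a <- lane                    11111111
step 1: a <- d                       11111111
step 2: a <- max(max(a, lane), (a + 4)) 11111111
step 3: eval (d < -4)                11111111
step 4: d <- ((11 // 3) + (lane * -8)) 00000111
step 5: a <- ((lane * 12) % 3)       00000111
step 6: a <- lane                    11111000
step 7: a <- (lane * min(d, 2))      11111111

Answer: 8 steps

d: 0,-1,-2,-3,-4,-37,-45,-53
a: 0,-1,-4,-9,-16,-185,-270,-371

steps = 8; useful = 51; efficiency = 51/64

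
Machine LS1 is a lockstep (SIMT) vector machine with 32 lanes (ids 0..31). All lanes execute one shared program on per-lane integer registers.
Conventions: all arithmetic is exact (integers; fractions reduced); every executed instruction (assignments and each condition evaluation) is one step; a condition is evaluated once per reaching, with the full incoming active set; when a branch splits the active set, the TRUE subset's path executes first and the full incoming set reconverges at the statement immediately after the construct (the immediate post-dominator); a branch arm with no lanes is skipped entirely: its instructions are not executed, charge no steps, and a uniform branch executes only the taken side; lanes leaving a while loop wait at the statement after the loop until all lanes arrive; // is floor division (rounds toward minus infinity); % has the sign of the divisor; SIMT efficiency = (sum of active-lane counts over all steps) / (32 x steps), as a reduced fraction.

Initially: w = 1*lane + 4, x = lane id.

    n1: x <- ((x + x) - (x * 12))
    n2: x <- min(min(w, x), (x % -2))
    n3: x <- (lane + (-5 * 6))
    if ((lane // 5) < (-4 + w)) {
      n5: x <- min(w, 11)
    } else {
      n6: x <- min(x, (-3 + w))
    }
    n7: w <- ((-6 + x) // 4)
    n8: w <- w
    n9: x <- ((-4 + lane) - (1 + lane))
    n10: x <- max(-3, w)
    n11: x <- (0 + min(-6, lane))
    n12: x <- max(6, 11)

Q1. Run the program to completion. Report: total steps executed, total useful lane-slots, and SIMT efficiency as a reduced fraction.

Answer: 12 steps, 352 useful, 11/12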